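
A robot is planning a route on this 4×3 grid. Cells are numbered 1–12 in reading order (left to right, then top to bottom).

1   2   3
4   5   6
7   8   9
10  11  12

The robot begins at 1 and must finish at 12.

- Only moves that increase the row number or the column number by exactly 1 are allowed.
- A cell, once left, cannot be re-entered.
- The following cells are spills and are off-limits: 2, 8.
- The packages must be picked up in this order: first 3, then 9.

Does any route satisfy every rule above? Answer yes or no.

Every right/down route from 1 to 3 runs into a blocked cell, so that leg cannot be completed.

no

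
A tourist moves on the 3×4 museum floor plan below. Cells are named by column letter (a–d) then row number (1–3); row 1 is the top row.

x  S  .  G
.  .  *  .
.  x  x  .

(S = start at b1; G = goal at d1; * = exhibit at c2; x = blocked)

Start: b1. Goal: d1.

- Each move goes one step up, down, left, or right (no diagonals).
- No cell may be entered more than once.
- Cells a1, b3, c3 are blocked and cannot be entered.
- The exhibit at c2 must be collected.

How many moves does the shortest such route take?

Any route passes through c2 somewhere between b1 and d1. Summing Manhattan distances along the two legs (b1 → c2 → d1) gives a lower bound of 2 + 2 = 4 moves.
A route of 4 moves achieves this: b1 → b2 → c2 → c1 → d1.
Since 4 matches the lower bound, it is optimal.

4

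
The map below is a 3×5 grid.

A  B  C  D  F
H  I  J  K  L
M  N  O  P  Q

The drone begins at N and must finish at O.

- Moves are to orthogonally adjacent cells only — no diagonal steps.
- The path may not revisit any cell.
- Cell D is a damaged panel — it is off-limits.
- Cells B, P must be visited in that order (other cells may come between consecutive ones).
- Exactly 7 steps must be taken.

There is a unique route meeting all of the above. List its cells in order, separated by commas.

The waypoints must appear in the order B, P, with no cell reused.
Route from N: up 2 to B, right 1 to C, down 1 to J, right 1 to K, down 1 to P, left 1 to O — 7 moves in all.
Check: order respected (B at step 2, P at step 6); 7 moves as required.

N, I, B, C, J, K, P, O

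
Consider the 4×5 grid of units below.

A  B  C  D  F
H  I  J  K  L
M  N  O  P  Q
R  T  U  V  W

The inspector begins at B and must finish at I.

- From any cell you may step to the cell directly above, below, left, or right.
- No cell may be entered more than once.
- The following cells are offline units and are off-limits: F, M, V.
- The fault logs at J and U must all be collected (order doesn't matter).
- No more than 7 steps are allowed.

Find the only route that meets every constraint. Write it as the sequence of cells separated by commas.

The 7-move cap with required stops at J, U leaves no slack for detours.
Route from B: right to C, 3× down (reaching U), left to T, 2× up (reaching I) — 7 moves in all.
Check: all required cells visited; 7 ≤ 7 moves.

B, C, J, O, U, T, N, I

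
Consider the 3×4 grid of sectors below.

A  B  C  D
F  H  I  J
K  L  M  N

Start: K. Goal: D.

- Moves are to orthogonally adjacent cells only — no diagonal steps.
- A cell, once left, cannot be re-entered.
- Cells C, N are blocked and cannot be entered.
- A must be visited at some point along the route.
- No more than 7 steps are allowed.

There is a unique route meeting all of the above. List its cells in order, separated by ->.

Any route must reach A and still end at D within 7 moves, so the order of the required stops is forced.
Route from K: 2× up (reaching A), right to B, down to H, 2× right (reaching J), up to D — 7 moves in all.
Check: all required cells visited; 7 ≤ 7 moves.

K -> F -> A -> B -> H -> I -> J -> D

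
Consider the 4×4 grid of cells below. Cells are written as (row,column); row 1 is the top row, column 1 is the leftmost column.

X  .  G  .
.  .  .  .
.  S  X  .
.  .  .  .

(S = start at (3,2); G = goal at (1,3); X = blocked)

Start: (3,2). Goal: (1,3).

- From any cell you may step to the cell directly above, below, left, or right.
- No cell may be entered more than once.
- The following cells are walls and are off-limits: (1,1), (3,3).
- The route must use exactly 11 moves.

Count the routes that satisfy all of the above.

3

Need simple routes of exactly 11 moves from (3,2) to (1,3) (Manhattan distance 3, so 4 moves are spent on a detour and 4 undoing it).
Enumerating: (3,2) (2,2) (2,1) (3,1) (4,1) (4,2) (4,3) (4,4) (3,4) (2,4) (1,4) (1,3) | (3,2) (2,2) (2,1) (3,1) (4,1) (4,2) (4,3) (4,4) (3,4) (2,4) (2,3) (1,3) | (3,2) (3,1) (4,1) (4,2) (4,3) (4,4) (3,4) (2,4) (2,3) (2,2) (1,2) (1,3).
That gives 3 routes.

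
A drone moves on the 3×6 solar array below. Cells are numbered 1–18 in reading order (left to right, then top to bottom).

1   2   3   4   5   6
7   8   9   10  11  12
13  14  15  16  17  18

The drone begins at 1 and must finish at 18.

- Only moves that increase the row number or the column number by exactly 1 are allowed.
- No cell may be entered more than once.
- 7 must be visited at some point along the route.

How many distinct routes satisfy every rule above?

A right/down-only route from 1 to 18 makes exactly 2 down-moves and 5 right-moves in some order.
With no other constraints that would be C(7,2) = 21 routes.
Split at 7 and multiply the segment counts: 1→7: 1; 7→18: 6; product = 6.
That gives 6 routes.

6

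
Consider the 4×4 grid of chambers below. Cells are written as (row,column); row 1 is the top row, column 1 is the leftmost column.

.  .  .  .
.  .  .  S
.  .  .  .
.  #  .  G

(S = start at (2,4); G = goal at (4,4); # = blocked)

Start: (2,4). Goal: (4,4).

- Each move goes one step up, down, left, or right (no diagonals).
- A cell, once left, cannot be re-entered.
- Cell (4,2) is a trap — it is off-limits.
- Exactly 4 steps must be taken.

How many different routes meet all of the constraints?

3

Need simple routes of exactly 4 moves from (2,4) to (4,4) (Manhattan distance 2, so 1 moves are spent on a detour and 1 undoing it).
Enumerating: (2,4) (3,4) (3,3) (4,3) (4,4) | (2,4) (2,3) (3,3) (4,3) (4,4) | (2,4) (2,3) (3,3) (3,4) (4,4).
That gives 3 routes.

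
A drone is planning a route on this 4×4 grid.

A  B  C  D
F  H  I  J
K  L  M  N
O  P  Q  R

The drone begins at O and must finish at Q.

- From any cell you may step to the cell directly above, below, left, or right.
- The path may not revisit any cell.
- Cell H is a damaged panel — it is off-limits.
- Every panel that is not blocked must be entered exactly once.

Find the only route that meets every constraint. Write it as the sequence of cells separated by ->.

O -> P -> L -> K -> F -> A -> B -> C -> D -> J -> I -> M -> N -> R -> Q

Need to visit all 15 open cells exactly once, starting at O and ending at Q.
Cell F has only two open neighbours (A and K), so the path must pass straight through it: one of those is the cell it's entered from and the other is where it exits.
Route from O: right to P, up to L, left to K, 2× up (reaching A), 3× right (reaching D), down to J, left to I, down to M, right to N, down to R, left to Q — 14 moves in all.
Check: all 15 open cells covered.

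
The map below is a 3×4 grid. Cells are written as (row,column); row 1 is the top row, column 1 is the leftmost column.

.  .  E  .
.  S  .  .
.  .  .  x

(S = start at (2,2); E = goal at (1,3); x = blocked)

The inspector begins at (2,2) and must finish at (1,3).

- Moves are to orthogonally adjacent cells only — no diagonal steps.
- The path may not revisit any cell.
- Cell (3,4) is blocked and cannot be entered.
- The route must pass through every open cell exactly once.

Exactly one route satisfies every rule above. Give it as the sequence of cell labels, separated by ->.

Need to visit all 11 open cells exactly once, starting at (2,2) and ending at (1,3).
Route from (2,2): up to (1,2), left to (1,1), 2× down (reaching (3,1)), 2× right (reaching (3,3)), up to (2,3), right to (2,4), up to (1,4), left to (1,3) — 10 moves in all.
Check: all 11 open cells covered.

(2,2) -> (1,2) -> (1,1) -> (2,1) -> (3,1) -> (3,2) -> (3,3) -> (2,3) -> (2,4) -> (1,4) -> (1,3)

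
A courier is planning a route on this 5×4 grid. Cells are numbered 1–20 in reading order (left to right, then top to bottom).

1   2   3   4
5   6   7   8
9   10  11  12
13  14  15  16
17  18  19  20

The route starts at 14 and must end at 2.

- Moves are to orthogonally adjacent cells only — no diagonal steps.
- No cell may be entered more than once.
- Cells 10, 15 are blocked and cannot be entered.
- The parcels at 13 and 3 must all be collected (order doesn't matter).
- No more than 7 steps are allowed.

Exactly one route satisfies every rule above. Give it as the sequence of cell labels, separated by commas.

14, 13, 9, 5, 6, 7, 3, 2

The 7-move cap with required stops at 13, 3 leaves no slack for detours.
Route from 14: left 1 to 13, up 2 to 5, right 2 to 7, up 1 to 3, left 1 to 2 — 7 moves in all.
Check: all required cells visited; 7 ≤ 7 moves.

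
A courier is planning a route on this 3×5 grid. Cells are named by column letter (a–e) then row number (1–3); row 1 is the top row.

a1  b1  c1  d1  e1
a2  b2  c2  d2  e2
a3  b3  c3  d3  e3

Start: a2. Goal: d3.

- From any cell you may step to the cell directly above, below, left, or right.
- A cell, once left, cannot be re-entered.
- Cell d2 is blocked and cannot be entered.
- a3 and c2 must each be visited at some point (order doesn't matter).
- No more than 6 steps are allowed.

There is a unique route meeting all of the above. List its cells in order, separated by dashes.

Any route must reach a3 and c2 and still end at d3 within 6 moves, so the order of the required stops is forced.
Route from a2: down to a3, right to b3, up to b2, right to c2, down to c3, right to d3 — 6 moves in all.
Check: all required cells visited; 6 ≤ 6 moves.

a2 - a3 - b3 - b2 - c2 - c3 - d3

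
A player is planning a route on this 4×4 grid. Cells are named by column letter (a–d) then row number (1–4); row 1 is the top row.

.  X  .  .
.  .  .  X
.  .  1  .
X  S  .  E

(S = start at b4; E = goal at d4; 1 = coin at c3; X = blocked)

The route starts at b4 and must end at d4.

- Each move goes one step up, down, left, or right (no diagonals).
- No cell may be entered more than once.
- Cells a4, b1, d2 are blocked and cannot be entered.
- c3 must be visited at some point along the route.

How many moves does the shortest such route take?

Any route passes through c3 somewhere between b4 and d4. Summing Manhattan distances along the two legs (b4 → c3 → d4) gives a lower bound of 2 + 2 = 4 moves.
A route of 4 moves achieves this: b4 → b3 → c3 → c4 → d4.
Since 4 matches the lower bound, it is optimal.

4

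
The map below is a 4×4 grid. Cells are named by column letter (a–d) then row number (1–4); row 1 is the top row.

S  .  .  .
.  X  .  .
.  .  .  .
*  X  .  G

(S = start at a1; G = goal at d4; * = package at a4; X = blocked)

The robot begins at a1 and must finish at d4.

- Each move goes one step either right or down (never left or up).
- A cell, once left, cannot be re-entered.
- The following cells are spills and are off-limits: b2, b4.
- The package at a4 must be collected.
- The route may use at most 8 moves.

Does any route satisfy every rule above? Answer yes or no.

Every right/down route from a4 to d4 runs into a blocked cell, so that leg cannot be completed.

no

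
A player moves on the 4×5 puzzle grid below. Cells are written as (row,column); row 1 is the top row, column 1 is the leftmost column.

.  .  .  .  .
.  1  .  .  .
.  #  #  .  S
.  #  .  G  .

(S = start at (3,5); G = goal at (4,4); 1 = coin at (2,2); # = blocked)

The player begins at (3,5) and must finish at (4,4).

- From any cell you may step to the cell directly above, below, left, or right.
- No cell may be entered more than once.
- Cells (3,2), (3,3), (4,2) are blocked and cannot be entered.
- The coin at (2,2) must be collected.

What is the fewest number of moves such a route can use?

10

Any route passes through (2,2) somewhere between (3,5) and (4,4). Summing Manhattan distances along the two legs ((3,5) → (2,2) → (4,4)) gives a lower bound of 4 + 4 = 8 moves.
The shortest route satisfying every rule uses 10 moves: (3,5) → (2,5) → (1,5) → (1,4) → (1,3) → (1,2) → (2,2) → (2,3) → (2,4) → (3,4) → (4,4).
The no-revisit rule (legs can't share cells) pushes the minimum above the 8-move bound; an exhaustive check rules out every length from 8 to 9, leaving 10 as the minimum.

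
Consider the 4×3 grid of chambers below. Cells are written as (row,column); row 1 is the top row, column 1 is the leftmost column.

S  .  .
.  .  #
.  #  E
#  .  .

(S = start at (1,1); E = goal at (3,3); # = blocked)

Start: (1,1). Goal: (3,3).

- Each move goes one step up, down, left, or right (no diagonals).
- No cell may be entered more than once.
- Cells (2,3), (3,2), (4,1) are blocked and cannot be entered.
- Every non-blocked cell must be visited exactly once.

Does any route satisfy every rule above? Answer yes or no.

Cell (1,3) has only one open neighbour but is neither the start nor the goal, so a Hamiltonian route would have to both enter and leave it through the same neighbour — impossible without revisiting.

no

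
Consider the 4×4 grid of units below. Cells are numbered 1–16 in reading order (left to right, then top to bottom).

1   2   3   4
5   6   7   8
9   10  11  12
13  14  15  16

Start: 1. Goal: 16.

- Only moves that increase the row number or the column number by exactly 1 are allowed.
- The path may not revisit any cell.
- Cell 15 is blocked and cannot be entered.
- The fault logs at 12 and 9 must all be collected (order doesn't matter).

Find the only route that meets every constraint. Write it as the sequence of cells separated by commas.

1, 5, 9, 10, 11, 12, 16

Moves only go right or down, so the column and row indices never decrease.
Route from 1: 2× down (reaching 9), 3× right (reaching 12), down to 16 — 6 moves in all.
Check: all required cells visited.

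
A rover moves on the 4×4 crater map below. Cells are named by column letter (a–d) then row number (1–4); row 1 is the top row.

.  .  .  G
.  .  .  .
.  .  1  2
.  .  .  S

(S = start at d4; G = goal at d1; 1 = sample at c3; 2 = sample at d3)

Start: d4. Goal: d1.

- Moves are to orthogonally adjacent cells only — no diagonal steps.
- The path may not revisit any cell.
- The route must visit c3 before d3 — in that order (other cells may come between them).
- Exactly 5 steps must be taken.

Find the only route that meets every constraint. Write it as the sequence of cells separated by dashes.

d4 - c4 - c3 - d3 - d2 - d1

The waypoints must appear in the order c3, d3, with no cell reused.
Route from d4: left 1 to c4, up 1 to c3, right 1 to d3, up 2 to d1 — 5 moves in all.
Check: order respected (1 at step 2, 2 at step 3); 5 moves as required.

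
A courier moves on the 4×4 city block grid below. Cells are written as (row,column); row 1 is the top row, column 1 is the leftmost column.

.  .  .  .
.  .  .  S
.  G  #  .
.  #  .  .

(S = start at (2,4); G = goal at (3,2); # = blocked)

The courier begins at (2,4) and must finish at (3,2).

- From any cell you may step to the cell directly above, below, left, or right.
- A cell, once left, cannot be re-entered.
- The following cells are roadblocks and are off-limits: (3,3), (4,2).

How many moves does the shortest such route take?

The Manhattan distance from (2,4) to (3,2) is |2−3| + |4−2| = 3, so at least 3 moves are needed.
A route of 3 moves achieves this: (2,4) → (2,3) → (2,2) → (3,2).
Since 3 matches the lower bound, it is optimal.

3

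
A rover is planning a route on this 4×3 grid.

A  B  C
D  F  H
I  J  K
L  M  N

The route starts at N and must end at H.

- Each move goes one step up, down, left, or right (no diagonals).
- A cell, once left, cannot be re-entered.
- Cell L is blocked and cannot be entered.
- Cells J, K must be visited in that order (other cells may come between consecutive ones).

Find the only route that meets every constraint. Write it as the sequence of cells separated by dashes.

The waypoints must appear in the order J, K, with no cell reused.
Route from N: left to M, up to J, right to K, up to H — 4 moves in all.
Check: order respected (J at step 2, K at step 3).

N - M - J - K - H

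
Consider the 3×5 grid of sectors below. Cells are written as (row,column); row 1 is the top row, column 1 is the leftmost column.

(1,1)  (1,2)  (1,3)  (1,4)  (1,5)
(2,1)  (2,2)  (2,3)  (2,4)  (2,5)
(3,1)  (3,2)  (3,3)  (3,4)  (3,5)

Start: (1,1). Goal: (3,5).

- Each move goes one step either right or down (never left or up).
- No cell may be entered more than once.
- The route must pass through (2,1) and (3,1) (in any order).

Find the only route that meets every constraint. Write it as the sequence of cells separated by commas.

Moves only go right or down, so the column and row indices never decrease.
Route from (1,1): down 2 to (3,1), right 4 to (3,5) — 6 moves in all.
Check: all required cells visited.

(1,1), (2,1), (3,1), (3,2), (3,3), (3,4), (3,5)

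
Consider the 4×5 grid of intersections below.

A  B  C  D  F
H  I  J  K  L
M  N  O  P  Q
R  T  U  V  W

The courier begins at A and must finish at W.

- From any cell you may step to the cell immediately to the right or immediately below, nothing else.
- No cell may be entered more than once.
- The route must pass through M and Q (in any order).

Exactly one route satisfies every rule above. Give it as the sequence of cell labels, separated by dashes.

Moves only go right or down, so the column and row indices never decrease.
Route from A: down 2 to M, right 4 to Q, down 1 to W — 7 moves in all.
Check: all required cells visited.

A - H - M - N - O - P - Q - W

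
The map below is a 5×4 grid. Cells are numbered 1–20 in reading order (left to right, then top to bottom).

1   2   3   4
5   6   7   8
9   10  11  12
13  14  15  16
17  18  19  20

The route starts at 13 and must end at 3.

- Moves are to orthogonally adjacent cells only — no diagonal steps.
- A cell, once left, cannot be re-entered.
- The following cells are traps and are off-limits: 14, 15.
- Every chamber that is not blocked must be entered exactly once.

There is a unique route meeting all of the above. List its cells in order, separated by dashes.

13 - 17 - 18 - 19 - 20 - 16 - 12 - 11 - 10 - 9 - 5 - 1 - 2 - 6 - 7 - 8 - 4 - 3

Need to visit all 18 open cells exactly once, starting at 13 and ending at 3.
Cell 20 has only two open neighbours (16 and 19), so the path must pass straight through it: one of those is the cell it's entered from and the other is where it exits.
Route from 13: down 1 to 17, right 3 to 20, up 2 to 12, left 3 to 9, up 2 to 1, right 1 to 2, down 1 to 6, right 2 to 8, up 1 to 4, left 1 to 3 — 17 moves in all.
Check: all 18 open cells covered.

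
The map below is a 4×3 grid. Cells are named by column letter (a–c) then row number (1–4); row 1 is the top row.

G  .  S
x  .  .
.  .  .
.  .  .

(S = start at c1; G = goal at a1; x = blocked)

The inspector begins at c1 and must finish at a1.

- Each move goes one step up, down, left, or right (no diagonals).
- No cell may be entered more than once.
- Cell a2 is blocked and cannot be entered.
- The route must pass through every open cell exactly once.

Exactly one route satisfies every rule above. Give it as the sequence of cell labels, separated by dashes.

Need to visit all 11 open cells exactly once, starting at c1 and ending at a1.
Cell a4 has only two open neighbours (a3 and b4), so the path must pass straight through it: one of those is the cell it's entered from and the other is where it exits.
Route from c1: 3× down (reaching c4), 2× left (reaching a4), up to a3, right to b3, 2× up (reaching b1), left to a1 — 10 moves in all.
Check: all 11 open cells covered.

c1 - c2 - c3 - c4 - b4 - a4 - a3 - b3 - b2 - b1 - a1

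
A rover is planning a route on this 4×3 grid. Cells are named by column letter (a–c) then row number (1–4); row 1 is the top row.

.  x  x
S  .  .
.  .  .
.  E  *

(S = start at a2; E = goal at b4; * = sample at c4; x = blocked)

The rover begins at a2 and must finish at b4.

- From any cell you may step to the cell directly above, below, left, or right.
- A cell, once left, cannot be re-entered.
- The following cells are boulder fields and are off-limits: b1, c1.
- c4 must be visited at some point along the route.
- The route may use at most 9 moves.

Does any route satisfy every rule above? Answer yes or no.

One route that works: a2 → a3 → b3 → c3 → c4 → b4.

yes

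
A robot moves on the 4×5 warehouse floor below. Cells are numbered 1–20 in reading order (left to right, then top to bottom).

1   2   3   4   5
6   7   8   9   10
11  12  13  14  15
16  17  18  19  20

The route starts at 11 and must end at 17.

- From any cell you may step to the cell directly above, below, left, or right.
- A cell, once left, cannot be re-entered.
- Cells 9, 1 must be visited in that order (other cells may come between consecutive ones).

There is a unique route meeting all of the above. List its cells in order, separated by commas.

The waypoints must appear in the order 9, 1, with no cell reused.
Route from 11: 3× right (reaching 14), up to 9, 3× left (reaching 6), up to 1, 4× right (reaching 5), 3× down (reaching 20), 3× left (reaching 17) — 18 moves in all.
Check: order respected (9 at step 4, 1 at step 8).

11, 12, 13, 14, 9, 8, 7, 6, 1, 2, 3, 4, 5, 10, 15, 20, 19, 18, 17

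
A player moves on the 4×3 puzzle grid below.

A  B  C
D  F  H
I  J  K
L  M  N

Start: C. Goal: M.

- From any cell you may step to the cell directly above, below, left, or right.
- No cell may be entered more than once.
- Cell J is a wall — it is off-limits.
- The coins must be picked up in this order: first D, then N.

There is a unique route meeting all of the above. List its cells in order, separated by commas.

The waypoints must appear in the order D, N, with no cell reused.
Route from C: left 2 to A, down 1 to D, right 2 to H, down 2 to N, left 1 to M — 8 moves in all.
Check: order respected (D at step 3, N at step 7).

C, B, A, D, F, H, K, N, M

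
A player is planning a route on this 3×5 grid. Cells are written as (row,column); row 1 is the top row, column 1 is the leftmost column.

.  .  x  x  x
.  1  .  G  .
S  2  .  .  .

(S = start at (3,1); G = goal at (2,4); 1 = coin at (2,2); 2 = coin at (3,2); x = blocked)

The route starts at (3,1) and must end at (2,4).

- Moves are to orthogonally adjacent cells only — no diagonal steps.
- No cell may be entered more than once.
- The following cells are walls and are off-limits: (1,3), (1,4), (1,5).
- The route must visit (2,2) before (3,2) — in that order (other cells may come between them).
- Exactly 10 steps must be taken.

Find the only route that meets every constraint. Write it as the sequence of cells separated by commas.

The waypoints must appear in the order (2,2), (3,2), with no cell reused.
Route from (3,1): 2× up (reaching (1,1)), right to (1,2), 2× down (reaching (3,2)), 3× right (reaching (3,5)), up to (2,5), left to (2,4) — 10 moves in all.
Check: order respected (1 at step 4, 2 at step 5); 10 moves as required.

(3,1), (2,1), (1,1), (1,2), (2,2), (3,2), (3,3), (3,4), (3,5), (2,5), (2,4)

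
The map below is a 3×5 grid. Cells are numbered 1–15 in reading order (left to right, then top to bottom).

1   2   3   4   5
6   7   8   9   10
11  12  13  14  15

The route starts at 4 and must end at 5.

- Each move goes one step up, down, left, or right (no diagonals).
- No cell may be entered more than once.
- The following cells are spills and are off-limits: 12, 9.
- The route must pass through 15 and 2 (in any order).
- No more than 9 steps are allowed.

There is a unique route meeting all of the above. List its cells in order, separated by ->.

The 9-move cap with required stops at 15, 2 leaves no slack for detours.
Route from 4: 2× left (reaching 2), down to 7, right to 8, down to 13, 2× right (reaching 15), 2× up (reaching 5) — 9 moves in all.
Check: all required cells visited; 9 ≤ 9 moves.

4 -> 3 -> 2 -> 7 -> 8 -> 13 -> 14 -> 15 -> 10 -> 5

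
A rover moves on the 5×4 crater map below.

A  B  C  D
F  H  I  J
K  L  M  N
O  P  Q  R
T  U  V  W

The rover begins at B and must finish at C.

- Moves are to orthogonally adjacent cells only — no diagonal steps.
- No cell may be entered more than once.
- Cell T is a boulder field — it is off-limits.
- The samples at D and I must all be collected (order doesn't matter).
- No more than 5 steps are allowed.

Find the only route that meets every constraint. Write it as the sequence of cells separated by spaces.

The budget equals the shortest possible length, so every move has to be on a shortest route through the required cells.
Route from B: down 1 to H, right 2 to J, up 1 to D, left 1 to C — 5 moves in all.
Check: all required cells visited; 5 ≤ 5 moves.

B H I J D C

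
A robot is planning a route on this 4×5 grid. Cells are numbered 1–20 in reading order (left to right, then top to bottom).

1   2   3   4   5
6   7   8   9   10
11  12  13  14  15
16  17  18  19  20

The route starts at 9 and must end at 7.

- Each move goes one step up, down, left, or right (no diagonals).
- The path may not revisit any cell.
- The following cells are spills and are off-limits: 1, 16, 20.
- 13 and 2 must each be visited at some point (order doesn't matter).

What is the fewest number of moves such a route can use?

6

Any route passes through 13 and 2 in some order between 9 and 7. Summing Manhattan distances along each leg and taking the cheapest ordering (9 → 13 → 2 → 7) gives a lower bound of 2 + 3 + 1 = 6 moves.
A route of 6 moves achieves this: 9 → 14 → 13 → 8 → 3 → 2 → 7.
Since 6 matches the lower bound, it is optimal.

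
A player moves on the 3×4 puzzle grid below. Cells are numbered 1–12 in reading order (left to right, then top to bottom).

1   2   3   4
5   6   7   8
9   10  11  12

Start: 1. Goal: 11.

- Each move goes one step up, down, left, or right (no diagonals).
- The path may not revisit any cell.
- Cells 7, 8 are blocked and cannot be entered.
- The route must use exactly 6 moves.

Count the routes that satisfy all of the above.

1

Need simple routes of exactly 6 moves from 1 to 11 (Manhattan distance 4, so 1 moves are spent on a detour and 1 undoing it).
Enumerating: 1 2 6 5 9 10 11.
That gives 1 route.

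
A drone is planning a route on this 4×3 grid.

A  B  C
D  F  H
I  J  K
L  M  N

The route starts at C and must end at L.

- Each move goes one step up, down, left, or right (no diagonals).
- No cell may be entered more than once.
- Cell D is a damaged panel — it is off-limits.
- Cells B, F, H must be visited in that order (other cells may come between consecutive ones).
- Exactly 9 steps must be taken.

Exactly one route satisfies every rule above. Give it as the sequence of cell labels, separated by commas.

The waypoints must appear in the order B, F, H, with no cell reused.
Route from C: left 1 to B, down 1 to F, right 1 to H, down 2 to N, left 1 to M, up 1 to J, left 1 to I, down 1 to L — 9 moves in all.
Check: order respected (B at step 1, F at step 2, H at step 3); 9 moves as required.

C, B, F, H, K, N, M, J, I, L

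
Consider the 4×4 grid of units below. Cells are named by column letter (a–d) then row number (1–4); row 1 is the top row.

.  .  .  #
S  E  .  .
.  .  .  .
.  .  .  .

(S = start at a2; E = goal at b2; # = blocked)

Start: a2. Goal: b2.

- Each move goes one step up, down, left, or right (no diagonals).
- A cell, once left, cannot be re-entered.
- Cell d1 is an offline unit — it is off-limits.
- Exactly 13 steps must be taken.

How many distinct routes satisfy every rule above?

4

Need simple routes of exactly 13 moves from a2 to b2 (Manhattan distance 1, so 6 moves are spent on a detour and 6 undoing it).
Enumerating: a2 a1 b1 c1 c2 c3 d3 d4 c4 b4 a4 a3 b3 b2 | a2 a1 b1 c1 c2 d2 d3 d4 c4 b4 a4 a3 b3 b2 | a2 a1 b1 c1 c2 d2 d3 c3 c4 b4 a4 a3 b3 b2 | a2 a3 a4 b4 b3 c3 c4 d4 d3 d2 c2 c1 b1 b2.
That gives 4 routes.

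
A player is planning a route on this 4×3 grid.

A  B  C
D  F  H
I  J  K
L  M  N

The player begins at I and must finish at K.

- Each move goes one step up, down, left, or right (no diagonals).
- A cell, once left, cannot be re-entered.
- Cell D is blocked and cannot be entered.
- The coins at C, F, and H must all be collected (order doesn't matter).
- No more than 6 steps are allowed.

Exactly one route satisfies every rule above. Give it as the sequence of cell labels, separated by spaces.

The 6-move cap with required stops at C, F, H leaves no slack for detours.
Route from I: right 1 to J, up 2 to B, right 1 to C, down 2 to K — 6 moves in all.
Check: all required cells visited; 6 ≤ 6 moves.

I J F B C H K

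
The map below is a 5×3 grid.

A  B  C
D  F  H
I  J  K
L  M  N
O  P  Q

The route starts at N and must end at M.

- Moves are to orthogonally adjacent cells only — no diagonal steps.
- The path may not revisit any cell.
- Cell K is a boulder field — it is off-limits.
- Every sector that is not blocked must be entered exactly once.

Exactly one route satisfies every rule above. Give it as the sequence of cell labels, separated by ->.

Need to visit all 14 open cells exactly once, starting at N and ending at M.
Cell C has only two open neighbours (H and B), so the path must pass straight through it: one of those is the cell it's entered from and the other is where it exits.
Route from N: down 1 to Q, left 2 to O, up 4 to A, right 2 to C, down 1 to H, left 1 to F, down 2 to M — 13 moves in all.
Check: all 14 open cells covered.

N -> Q -> P -> O -> L -> I -> D -> A -> B -> C -> H -> F -> J -> M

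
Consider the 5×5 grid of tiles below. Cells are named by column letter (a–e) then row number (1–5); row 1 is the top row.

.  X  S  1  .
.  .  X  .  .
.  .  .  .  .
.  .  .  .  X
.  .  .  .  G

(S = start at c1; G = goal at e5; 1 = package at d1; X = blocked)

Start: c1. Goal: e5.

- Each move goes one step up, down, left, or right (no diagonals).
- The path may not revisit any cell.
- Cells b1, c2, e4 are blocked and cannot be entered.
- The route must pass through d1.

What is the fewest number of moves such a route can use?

6

Any route passes through d1 somewhere between c1 and e5. Summing Manhattan distances along the two legs (c1 → d1 → e5) gives a lower bound of 1 + 5 = 6 moves.
A route of 6 moves achieves this: c1 → d1 → d2 → d3 → d4 → d5 → e5.
Since 6 matches the lower bound, it is optimal.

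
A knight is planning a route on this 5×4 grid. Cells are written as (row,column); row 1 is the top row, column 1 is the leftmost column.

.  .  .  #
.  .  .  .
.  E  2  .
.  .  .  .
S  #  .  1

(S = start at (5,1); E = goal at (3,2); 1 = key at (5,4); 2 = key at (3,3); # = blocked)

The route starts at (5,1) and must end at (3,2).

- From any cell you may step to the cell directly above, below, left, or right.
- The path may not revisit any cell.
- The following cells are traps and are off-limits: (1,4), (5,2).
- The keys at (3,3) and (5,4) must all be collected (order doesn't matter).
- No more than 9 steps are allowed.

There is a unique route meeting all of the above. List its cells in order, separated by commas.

(5,1), (4,1), (4,2), (4,3), (5,3), (5,4), (4,4), (3,4), (3,3), (3,2)

The budget equals the shortest possible length, so every move has to be on a shortest route through the required cells.
Route from (5,1): up to (4,1), 2× right (reaching (4,3)), down to (5,3), right to (5,4), 2× up (reaching (3,4)), 2× left (reaching (3,2)) — 9 moves in all.
Check: all required cells visited; 9 ≤ 9 moves.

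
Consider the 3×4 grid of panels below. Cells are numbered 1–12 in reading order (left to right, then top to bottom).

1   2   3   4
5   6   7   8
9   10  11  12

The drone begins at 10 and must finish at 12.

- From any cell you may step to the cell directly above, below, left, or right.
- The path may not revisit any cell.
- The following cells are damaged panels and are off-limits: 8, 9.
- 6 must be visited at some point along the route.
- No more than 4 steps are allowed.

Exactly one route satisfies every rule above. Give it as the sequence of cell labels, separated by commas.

The budget equals the shortest possible length, so every move has to be on a shortest route through the required cells.
Route from 10: up to 6, right to 7, down to 11, right to 12 — 4 moves in all.
Check: all required cells visited; 4 ≤ 4 moves.

10, 6, 7, 11, 12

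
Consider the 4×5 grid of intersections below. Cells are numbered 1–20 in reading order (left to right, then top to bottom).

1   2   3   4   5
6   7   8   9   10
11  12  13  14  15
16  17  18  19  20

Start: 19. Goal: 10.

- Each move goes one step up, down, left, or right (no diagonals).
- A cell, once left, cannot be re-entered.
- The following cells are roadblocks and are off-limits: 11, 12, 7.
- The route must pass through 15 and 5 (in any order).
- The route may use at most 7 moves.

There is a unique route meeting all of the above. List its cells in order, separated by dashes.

Any route must reach 15 and 5 and still end at 10 within 7 moves, so the order of the required stops is forced.
Route from 19: right 1 to 20, up 1 to 15, left 1 to 14, up 2 to 4, right 1 to 5, down 1 to 10 — 7 moves in all.
Check: all required cells visited; 7 ≤ 7 moves.

19 - 20 - 15 - 14 - 9 - 4 - 5 - 10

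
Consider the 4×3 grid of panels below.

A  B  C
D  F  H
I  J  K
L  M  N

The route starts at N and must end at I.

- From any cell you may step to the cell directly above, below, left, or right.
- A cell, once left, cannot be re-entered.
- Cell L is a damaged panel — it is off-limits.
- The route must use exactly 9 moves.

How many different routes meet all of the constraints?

Need simple routes of exactly 9 moves from N to I (Manhattan distance 3, so 3 moves are spent on a detour and 3 undoing it).
Enumerating: N K H C B A D F J I | N K J F H C B A D I | N M J F H C B A D I | N M J K H C B F D I | N M J K H C B A D I | N M J K H F B A D I.
That gives 6 routes.

6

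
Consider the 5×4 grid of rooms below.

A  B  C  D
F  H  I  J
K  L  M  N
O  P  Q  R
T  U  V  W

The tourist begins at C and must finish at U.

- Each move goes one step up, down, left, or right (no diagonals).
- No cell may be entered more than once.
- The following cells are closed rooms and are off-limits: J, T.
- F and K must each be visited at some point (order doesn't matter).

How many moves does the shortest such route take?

7

Any route passes through F and K in some order between C and U. Summing Manhattan distances along each leg and taking the cheapest ordering (C → F → K → U) gives a lower bound of 3 + 1 + 3 = 7 moves.
A route of 7 moves achieves this: C → I → H → F → K → O → P → U.
Since 7 matches the lower bound, it is optimal.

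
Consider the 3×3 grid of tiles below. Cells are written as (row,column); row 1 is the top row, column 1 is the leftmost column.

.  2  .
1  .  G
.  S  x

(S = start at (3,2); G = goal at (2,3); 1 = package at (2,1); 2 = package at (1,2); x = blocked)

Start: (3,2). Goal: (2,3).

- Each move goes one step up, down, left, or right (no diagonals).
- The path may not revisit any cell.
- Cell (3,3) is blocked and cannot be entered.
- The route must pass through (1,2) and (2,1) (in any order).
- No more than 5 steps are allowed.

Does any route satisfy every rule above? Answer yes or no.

no

Even ignoring the no-revisit rule, getting from (3,2) to (2,3), taking the cheapest ordering (3,2) → (2,1) → (1,2) → (2,3) needs at least 2 + 2 + 2 = 6 moves (Manhattan distance per leg), which exceeds the 5-move limit.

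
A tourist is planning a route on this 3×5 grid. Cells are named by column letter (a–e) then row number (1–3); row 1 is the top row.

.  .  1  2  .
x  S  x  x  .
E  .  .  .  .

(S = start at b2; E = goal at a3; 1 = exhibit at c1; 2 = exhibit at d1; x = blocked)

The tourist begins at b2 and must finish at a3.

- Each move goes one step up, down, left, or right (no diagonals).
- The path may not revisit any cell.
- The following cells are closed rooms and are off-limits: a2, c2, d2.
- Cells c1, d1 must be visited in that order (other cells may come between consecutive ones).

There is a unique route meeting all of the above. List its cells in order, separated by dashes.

b2 - b1 - c1 - d1 - e1 - e2 - e3 - d3 - c3 - b3 - a3

The waypoints must appear in the order c1, d1, with no cell reused.
Route from b2: up to b1, 3× right (reaching e1), 2× down (reaching e3), 4× left (reaching a3) — 10 moves in all.
Check: order respected (1 at step 2, 2 at step 3).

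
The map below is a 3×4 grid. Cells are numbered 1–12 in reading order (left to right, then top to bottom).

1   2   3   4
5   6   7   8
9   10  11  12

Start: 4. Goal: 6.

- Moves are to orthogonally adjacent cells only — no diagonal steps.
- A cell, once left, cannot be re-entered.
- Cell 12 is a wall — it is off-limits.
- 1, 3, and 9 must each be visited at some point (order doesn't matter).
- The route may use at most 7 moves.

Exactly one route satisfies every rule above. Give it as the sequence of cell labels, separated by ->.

The budget equals the shortest possible length, so every move has to be on a shortest route through the required cells.
Route from 4: 3× left (reaching 1), 2× down (reaching 9), right to 10, up to 6 — 7 moves in all.
Check: all required cells visited; 7 ≤ 7 moves.

4 -> 3 -> 2 -> 1 -> 5 -> 9 -> 10 -> 6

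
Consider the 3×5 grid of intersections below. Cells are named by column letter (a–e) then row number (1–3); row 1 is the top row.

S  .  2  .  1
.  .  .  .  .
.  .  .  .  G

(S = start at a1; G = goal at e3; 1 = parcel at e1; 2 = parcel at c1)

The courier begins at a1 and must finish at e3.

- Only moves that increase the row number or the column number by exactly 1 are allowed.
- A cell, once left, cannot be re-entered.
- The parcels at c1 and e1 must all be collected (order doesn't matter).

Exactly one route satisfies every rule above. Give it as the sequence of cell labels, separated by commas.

Moves only go right or down, so the column and row indices never decrease.
Route from a1: right 4 to e1, down 2 to e3 — 6 moves in all.
Check: all required cells visited.

a1, b1, c1, d1, e1, e2, e3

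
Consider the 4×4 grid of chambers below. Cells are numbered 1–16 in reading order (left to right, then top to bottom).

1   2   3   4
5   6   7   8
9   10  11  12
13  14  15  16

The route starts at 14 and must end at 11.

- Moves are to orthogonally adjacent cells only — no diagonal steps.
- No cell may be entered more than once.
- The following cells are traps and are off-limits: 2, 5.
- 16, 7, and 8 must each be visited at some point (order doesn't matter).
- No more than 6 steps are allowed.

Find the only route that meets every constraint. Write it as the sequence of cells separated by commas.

The 6-move cap with required stops at 16, 7, 8 leaves no slack for detours.
Route from 14: right 2 to 16, up 2 to 8, left 1 to 7, down 1 to 11 — 6 moves in all.
Check: all required cells visited; 6 ≤ 6 moves.

14, 15, 16, 12, 8, 7, 11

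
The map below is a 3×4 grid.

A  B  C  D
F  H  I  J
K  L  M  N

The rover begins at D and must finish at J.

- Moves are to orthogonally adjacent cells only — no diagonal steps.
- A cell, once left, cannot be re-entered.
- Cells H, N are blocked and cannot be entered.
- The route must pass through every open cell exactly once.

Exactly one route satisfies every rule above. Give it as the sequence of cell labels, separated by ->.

D -> C -> B -> A -> F -> K -> L -> M -> I -> J

Need to visit all 10 open cells exactly once, starting at D and ending at J.
Cell M has only two open neighbours (I and L), so the path must pass straight through it: one of those is the cell it's entered from and the other is where it exits.
Route from D: 3× left (reaching A), 2× down (reaching K), 2× right (reaching M), up to I, right to J — 9 moves in all.
Check: all 10 open cells covered.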